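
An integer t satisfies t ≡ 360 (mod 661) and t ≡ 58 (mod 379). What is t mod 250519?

33410

661⁻¹ mod 379: 661×168 ≡ 1 (mod 379), so 661⁻¹ ≡ 168.
t = 360 + 661×((58 − 360)×168 mod 379) = 360 + 661×50 = 33410.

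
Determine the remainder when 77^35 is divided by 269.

237

By square-and-multiply:
77^1 ≡ 77 (mod 269)
77^2 ≡ 77^2 = 5929 ≡ 11 (mod 269)
77^4 ≡ 11^2 = 121 (mod 269)
77^8 ≡ 121^2 = 14641 ≡ 115 (mod 269)
77^16 ≡ 115^2 = 13225 ≡ 44 (mod 269)
77^32 ≡ 44^2 = 1936 ≡ 53 (mod 269)
77^35 = 77^32 · 77^2 · 77^1 ≡ 53 · 11 · 77 (mod 269).
Accumulate the product:
53 · 11 = 583 ≡ 45
45 · 77 = 3465 ≡ 237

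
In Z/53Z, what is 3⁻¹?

18

By the extended Euclidean algorithm:
53 = 17×3 + 2
3 = 1×2 + 1
2 = 2×1 + 0
gcd(3, 53) = 1, so the inverse exists.
Bézout: 1 = −1×53 + 18×3.
So 3⁻¹ ≡ 18 (mod 53).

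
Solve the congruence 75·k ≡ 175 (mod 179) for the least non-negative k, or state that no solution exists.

gcd(75, 179) = 1, so a unique solution mod 179 exists.
75⁻¹ ≡ 74 (mod 179).
k ≡ 74·175 ≡ 62 (mod 179).

62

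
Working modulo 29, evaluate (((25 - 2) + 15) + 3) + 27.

10

25 - 2 = 23
23 + 15 = 38 ≡ 9 (mod 29)
9 + 3 = 12
12 + 27 = 39 ≡ 10 (mod 29)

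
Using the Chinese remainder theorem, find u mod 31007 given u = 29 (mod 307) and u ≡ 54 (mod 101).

25203

307⁻¹ mod 101: 307*76 ≡ 1 (mod 101), so 307⁻¹ ≡ 76.
u = 29 + 307*((54 − 29)*76 mod 101) = 29 + 307*82 = 25203.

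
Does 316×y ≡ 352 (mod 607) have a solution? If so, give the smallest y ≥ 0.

gcd(316, 607) = 1, so a unique solution mod 607 exists.
316⁻¹ ≡ 340 (mod 607).
y ≡ 340×352 ≡ 101 (mod 607).

101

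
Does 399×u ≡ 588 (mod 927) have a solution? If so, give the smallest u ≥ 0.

34

gcd(399, 927) = 3, and 3 | 588, so solutions exist.
Divide through by 3: 133×u = 196 (mod 309).
133⁻¹ ≡ 79 (mod 309).
u ≡ 79×196 ≡ 34 (mod 309).
The smallest non-negative solution is u = 34.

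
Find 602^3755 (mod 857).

Compute successive squares:
3755 in binary is 111010101011, i.e. 3755 = 2048 + 1024 + 512 + 128 + 32 + 8 + 2 + 1.
602^1 ≡ 602 (mod 857)
602^2 ≡ 602^2 = 362404 ≡ 750 (mod 857)
602^4 ≡ 750^2 = 562500 ≡ 308 (mod 857)
602^8 ≡ 308^2 = 94864 ≡ 594 (mod 857)
602^16 ≡ 594^2 = 352836 ≡ 609 (mod 857)
602^32 ≡ 609^2 = 370881 ≡ 657 (mod 857)
602^64 ≡ 657^2 = 431649 ≡ 578 (mod 857)
602^128 ≡ 578^2 = 334084 ≡ 711 (mod 857)
602^256 ≡ 711^2 = 505521 ≡ 748 (mod 857)
602^512 ≡ 748^2 = 559504 ≡ 740 (mod 857)
602^1024 ≡ 740^2 = 547600 ≡ 834 (mod 857)
602^2048 ≡ 834^2 = 695556 ≡ 529 (mod 857)
602^3755 = 602^2048 * 602^1024 * 602^512 * 602^128 * 602^32 * 602^8 * 602^2 * 602^1 ≡ 529 * 834 * 740 * 711 * 657 * 594 * 750 * 602 (mod 857).
Accumulate the product:
529 * 834 = 441186 ≡ 688
688 * 740 = 509120 ≡ 62
62 * 711 = 44082 ≡ 375
375 * 657 = 246375 ≡ 416
416 * 594 = 247104 ≡ 288
288 * 750 = 216000 ≡ 36
36 * 602 = 21672 ≡ 247

247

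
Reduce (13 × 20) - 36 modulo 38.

13 × 20 = 260 ≡ 32 (mod 38)
32 - 36 = -4 ≡ 34 (mod 38)

34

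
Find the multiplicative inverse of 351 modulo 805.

211

805 = 2·351 + 103
351 = 3·103 + 42
103 = 2·42 + 19
42 = 2·19 + 4
19 = 4·4 + 3
4 = 1·3 + 1
3 = 3·1 + 0
gcd(351, 805) = 1, so the inverse exists.
Back-substitute for 1:
1 = 1·4 − 1·3
  = −1·19 + 5·4
  = 5·42 − 11·19
  = −11·103 + 27·42
  = 27·351 − 92·103
  = −92·805 + 211·351
So 351⁻¹ ≡ 211 (mod 805).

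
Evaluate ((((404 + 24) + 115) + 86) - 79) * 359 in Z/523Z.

404 + 24 = 428
428 + 115 = 543 ≡ 20 (mod 523)
20 + 86 = 106
106 - 79 = 27
27 * 359 = 9693 ≡ 279 (mod 523)

279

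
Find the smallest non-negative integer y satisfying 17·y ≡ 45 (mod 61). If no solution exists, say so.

17

gcd(17, 61) = 1, so a unique solution mod 61 exists.
17⁻¹ ≡ 18 (mod 61).
y ≡ 18·45 ≡ 17 (mod 61).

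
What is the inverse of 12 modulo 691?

288

691 = 57·12 + 7
12 = 1·7 + 5
7 = 1·5 + 2
5 = 2·2 + 1
2 = 2·1 + 0
gcd(12, 691) = 1, so the inverse exists.
Bézout: 1 = −5·691 + 288·12.
So 12⁻¹ ≡ 288 (mod 691).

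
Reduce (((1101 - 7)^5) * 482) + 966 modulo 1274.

1101 - 7 = 1094
(1094)^5 ≡ 760 (mod 1274)
760 * 482 = 366320 ≡ 682 (mod 1274)
682 + 966 = 1648 ≡ 374 (mod 1274)

374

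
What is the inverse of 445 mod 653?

653 = 1×445 + 208
445 = 2×208 + 29
208 = 7×29 + 5
29 = 5×5 + 4
5 = 1×4 + 1
4 = 4×1 + 0
gcd(445, 653) = 1, so the inverse exists.
Bézout: 1 = 92×653 − 135×445.
So 445⁻¹ ≡ −135 ≡ 518 (mod 653).

518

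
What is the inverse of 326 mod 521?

By the extended Euclidean algorithm:
521 = 1*326 + 195
326 = 1*195 + 131
195 = 1*131 + 64
131 = 2*64 + 3
64 = 21*3 + 1
3 = 3*1 + 0
gcd(326, 521) = 1, so the inverse exists.
Back-substitute for 1:
1 = 1*64 − 21*3
  = −21*131 + 43*64
  = 43*195 − 64*131
  = −64*326 + 107*195
  = 107*521 − 171*326
So 326⁻¹ ≡ −171 ≡ 350 (mod 521).

350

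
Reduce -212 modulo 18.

4

-212 = -12*18 + 4, so -212 ≡ 4 (mod 18).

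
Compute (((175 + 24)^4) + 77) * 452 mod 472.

175 + 24 = 199
(199)^4 ≡ 321 (mod 472)
321 + 77 = 398
398 * 452 = 179896 ≡ 64 (mod 472)

64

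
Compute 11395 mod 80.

11395 = 142×80 + 35, so 11395 ≡ 35 (mod 80).

35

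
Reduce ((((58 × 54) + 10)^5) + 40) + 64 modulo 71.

58 × 54 = 3132 ≡ 8 (mod 71)
8 + 10 = 18
(18)^5 ≡ 45 (mod 71)
45 + 40 = 85 ≡ 14 (mod 71)
14 + 64 = 78 ≡ 7 (mod 71)

7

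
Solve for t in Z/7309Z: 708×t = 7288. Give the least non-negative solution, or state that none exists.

7278

gcd(708, 7309) = 1, so a unique solution mod 7309 exists.
708⁻¹ ≡ 3830 (mod 7309).
t ≡ 3830×7288 ≡ 7278 (mod 7309).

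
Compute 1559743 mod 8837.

1559743 = 176×8837 + 4431, so 1559743 ≡ 4431 (mod 8837).

4431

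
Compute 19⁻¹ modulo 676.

Apply the Euclidean algorithm and back-substitute:
676 = 35*19 + 11
19 = 1*11 + 8
11 = 1*8 + 3
8 = 2*3 + 2
3 = 1*2 + 1
2 = 2*1 + 0
gcd(19, 676) = 1, so the inverse exists.
Bézout: 1 = 7*676 − 249*19.
So 19⁻¹ ≡ −249 ≡ 427 (mod 676).

427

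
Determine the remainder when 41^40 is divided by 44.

1

Compute successive squares:
40 in binary is 101000, i.e. 40 = 32 + 8.
41^1 ≡ 41 (mod 44)
41^2 ≡ 41^2 = 1681 ≡ 9 (mod 44)
41^4 ≡ 9^2 = 81 ≡ 37 (mod 44)
41^8 ≡ 37^2 = 1369 ≡ 5 (mod 44)
41^16 ≡ 5^2 = 25 (mod 44)
41^32 ≡ 25^2 = 625 ≡ 9 (mod 44)
41^40 = 41^32 × 41^8 ≡ 9 × 5 (mod 44).
9 × 5 = 45 ≡ 1 (mod 44).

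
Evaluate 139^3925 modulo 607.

Using repeated squaring:
139^1 ≡ 139 (mod 607)
139^2 ≡ 139^2 = 19321 ≡ 504 (mod 607)
139^4 ≡ 504^2 = 254016 ≡ 290 (mod 607)
139^8 ≡ 290^2 = 84100 ≡ 334 (mod 607)
139^16 ≡ 334^2 = 111556 ≡ 475 (mod 607)
139^32 ≡ 475^2 = 225625 ≡ 428 (mod 607)
139^64 ≡ 428^2 = 183184 ≡ 477 (mod 607)
139^128 ≡ 477^2 = 227529 ≡ 511 (mod 607)
139^256 ≡ 511^2 = 261121 ≡ 111 (mod 607)
139^512 ≡ 111^2 = 12321 ≡ 181 (mod 607)
139^1024 ≡ 181^2 = 32761 ≡ 590 (mod 607)
139^2048 ≡ 590^2 = 348100 ≡ 289 (mod 607)
139^3925 = 139^2048 * 139^1024 * 139^512 * 139^256 * 139^64 * 139^16 * 139^4 * 139^1 ≡ 289 * 590 * 181 * 111 * 477 * 475 * 290 * 139 (mod 607).
Accumulate the product:
289 * 590 = 170510 ≡ 550
550 * 181 = 99550 ≡ 2
2 * 111 = 222
222 * 477 = 105894 ≡ 276
276 * 475 = 131100 ≡ 595
595 * 290 = 172550 ≡ 162
162 * 139 = 22518 ≡ 59

59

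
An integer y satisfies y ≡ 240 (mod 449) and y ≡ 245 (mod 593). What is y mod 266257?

449⁻¹ mod 593: 449·70 ≡ 1 (mod 593), so 449⁻¹ ≡ 70.
y = 240 + 449·((245 − 240)·70 mod 593) = 240 + 449·350 = 157390.
Check: 157390 mod 449 = 240, 157390 mod 593 = 245. ✓

157390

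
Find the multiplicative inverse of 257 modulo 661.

643

Apply the Euclidean algorithm and back-substitute:
661 = 2*257 + 147
257 = 1*147 + 110
147 = 1*110 + 37
110 = 2*37 + 36
37 = 1*36 + 1
36 = 36*1 + 0
gcd(257, 661) = 1, so the inverse exists.
Bézout: 1 = 7*661 − 18*257.
So 257⁻¹ ≡ −18 ≡ 643 (mod 661).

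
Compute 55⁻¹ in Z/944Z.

103

944 = 17×55 + 9
55 = 6×9 + 1
9 = 9×1 + 0
gcd(55, 944) = 1, so the inverse exists.
Back-substitute for 1:
1 = 1×55 − 6×9
  = −6×944 + 103×55
So 55⁻¹ ≡ 103 (mod 944).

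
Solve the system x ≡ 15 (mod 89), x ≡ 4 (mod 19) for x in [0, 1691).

89⁻¹ mod 19: 89·3 ≡ 1 (mod 19), so 89⁻¹ ≡ 3.
x = 15 + 89·((4 − 15)·3 mod 19) = 15 + 89·5 = 460.
Check: 460 mod 89 = 15, 460 mod 19 = 4. ✓

460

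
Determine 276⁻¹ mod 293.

224

Run the extended Euclidean algorithm:
293 = 1*276 + 17
276 = 16*17 + 4
17 = 4*4 + 1
4 = 4*1 + 0
gcd(276, 293) = 1, so the inverse exists.
Bézout: 1 = 65*293 − 69*276.
So 276⁻¹ ≡ −69 ≡ 224 (mod 293).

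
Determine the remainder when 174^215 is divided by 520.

424

215 in binary is 11010111, i.e. 215 = 128 + 64 + 16 + 4 + 2 + 1.
174^1 ≡ 174 (mod 520)
174^2 ≡ 174^2 = 30276 ≡ 116 (mod 520)
174^4 ≡ 116^2 = 13456 ≡ 456 (mod 520)
174^8 ≡ 456^2 = 207936 ≡ 456 (mod 520)
174^16 ≡ 456^2 = 207936 ≡ 456 (mod 520)
174^32 ≡ 456^2 = 207936 ≡ 456 (mod 520)
174^64 ≡ 456^2 = 207936 ≡ 456 (mod 520)
174^128 ≡ 456^2 = 207936 ≡ 456 (mod 520)
174^215 = 174^128 · 174^64 · 174^16 · 174^4 · 174^2 · 174^1 ≡ 456 · 456 · 456 · 456 · 116 · 174 (mod 520).
Accumulate the product:
456 · 456 = 207936 ≡ 456
456 · 456 = 207936 ≡ 456
456 · 456 = 207936 ≡ 456
456 · 116 = 52896 ≡ 376
376 · 174 = 65424 ≡ 424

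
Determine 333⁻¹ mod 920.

920 = 2·333 + 254
333 = 1·254 + 79
254 = 3·79 + 17
79 = 4·17 + 11
17 = 1·11 + 6
11 = 1·6 + 5
6 = 1·5 + 1
5 = 5·1 + 0
gcd(333, 920) = 1, so the inverse exists.
Back-substitute for 1:
1 = 1·6 − 1·5
  = −1·11 + 2·6
  = 2·17 − 3·11
  = −3·79 + 14·17
  = 14·254 − 45·79
  = −45·333 + 59·254
  = 59·920 − 163·333
So 333⁻¹ ≡ −163 ≡ 757 (mod 920).

757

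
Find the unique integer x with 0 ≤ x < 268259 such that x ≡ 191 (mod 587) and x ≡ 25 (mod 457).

587⁻¹ mod 457: 587×341 ≡ 1 (mod 457), so 587⁻¹ ≡ 341.
x = 191 + 587×((25 − 191)×341 mod 457) = 191 + 587×62 = 36585.
Check: 36585 mod 587 = 191, 36585 mod 457 = 25. ✓

36585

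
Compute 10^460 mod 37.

10

By square-and-multiply:
460 in binary is 111001100, i.e. 460 = 256 + 128 + 64 + 8 + 4.
10^1 ≡ 10 (mod 37)
10^2 ≡ 10^2 = 100 ≡ 26 (mod 37)
10^4 ≡ 26^2 = 676 ≡ 10 (mod 37)
10^8 ≡ 10^2 = 100 ≡ 26 (mod 37)
10^16 ≡ 26^2 = 676 ≡ 10 (mod 37)
10^32 ≡ 10^2 = 100 ≡ 26 (mod 37)
10^64 ≡ 26^2 = 676 ≡ 10 (mod 37)
10^128 ≡ 10^2 = 100 ≡ 26 (mod 37)
10^256 ≡ 26^2 = 676 ≡ 10 (mod 37)
10^460 = 10^256 · 10^128 · 10^64 · 10^8 · 10^4 ≡ 10 · 26 · 10 · 26 · 10 (mod 37).
Accumulate the product:
10 · 26 = 260 ≡ 1
1 · 10 = 10
10 · 26 = 260 ≡ 1
1 · 10 = 10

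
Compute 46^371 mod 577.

204

371 in binary is 101110011, i.e. 371 = 256 + 64 + 32 + 16 + 2 + 1.
46^1 ≡ 46 (mod 577)
46^2 ≡ 46^2 = 2116 ≡ 385 (mod 577)
46^4 ≡ 385^2 = 148225 ≡ 513 (mod 577)
46^8 ≡ 513^2 = 263169 ≡ 57 (mod 577)
46^16 ≡ 57^2 = 3249 ≡ 364 (mod 577)
46^32 ≡ 364^2 = 132496 ≡ 363 (mod 577)
46^64 ≡ 363^2 = 131769 ≡ 213 (mod 577)
46^128 ≡ 213^2 = 45369 ≡ 363 (mod 577)
46^256 ≡ 363^2 = 131769 ≡ 213 (mod 577)
46^371 = 46^256 · 46^64 · 46^32 · 46^16 · 46^2 · 46^1 ≡ 213 · 213 · 363 · 364 · 385 · 46 (mod 577).
Accumulate the product:
213 · 213 = 45369 ≡ 363
363 · 363 = 131769 ≡ 213
213 · 364 = 77532 ≡ 214
214 · 385 = 82390 ≡ 456
456 · 46 = 20976 ≡ 204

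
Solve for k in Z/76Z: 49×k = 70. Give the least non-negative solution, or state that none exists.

34

gcd(49, 76) = 1, so a unique solution mod 76 exists.
49⁻¹ ≡ 45 (mod 76).
k ≡ 45×70 ≡ 34 (mod 76).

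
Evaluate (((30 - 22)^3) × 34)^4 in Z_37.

7

30 - 22 = 8
(8)^3 ≡ 31 (mod 37)
31 × 34 = 1054 ≡ 18 (mod 37)
(18)^4 ≡ 7 (mod 37)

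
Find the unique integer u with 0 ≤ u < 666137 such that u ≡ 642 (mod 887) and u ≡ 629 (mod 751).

132805

887⁻¹ mod 751: 887·624 ≡ 1 (mod 751), so 887⁻¹ ≡ 624.
u = 642 + 887·((629 − 642)·624 mod 751) = 642 + 887·149 = 132805.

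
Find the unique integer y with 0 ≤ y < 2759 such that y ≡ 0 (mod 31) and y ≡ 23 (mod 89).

2604

31⁻¹ mod 89: 31*23 ≡ 1 (mod 89), so 31⁻¹ ≡ 23.
y = 0 + 31*((23 − 0)*23 mod 89) = 0 + 31*84 = 2604.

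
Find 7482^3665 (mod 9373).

5081

Compute successive squares:
3665 in binary is 111001010001, i.e. 3665 = 2048 + 1024 + 512 + 64 + 16 + 1.
7482^1 ≡ 7482 (mod 9373)
7482^2 ≡ 7482^2 = 55980324 ≡ 4768 (mod 9373)
7482^4 ≡ 4768^2 = 22733824 ≡ 4299 (mod 9373)
7482^8 ≡ 4299^2 = 18481401 ≡ 7218 (mod 9373)
7482^16 ≡ 7218^2 = 52099524 ≡ 4390 (mod 9373)
7482^32 ≡ 4390^2 = 19272100 ≡ 1212 (mod 9373)
7482^64 ≡ 1212^2 = 1468944 ≡ 6756 (mod 9373)
7482^128 ≡ 6756^2 = 45643536 ≡ 6399 (mod 9373)
7482^256 ≡ 6399^2 = 40947201 ≡ 5937 (mod 9373)
7482^512 ≡ 5937^2 = 35247969 ≡ 5489 (mod 9373)
7482^1024 ≡ 5489^2 = 30129121 ≡ 4299 (mod 9373)
7482^2048 ≡ 4299^2 = 18481401 ≡ 7218 (mod 9373)
7482^3665 = 7482^2048 × 7482^1024 × 7482^512 × 7482^64 × 7482^16 × 7482^1 ≡ 7218 × 4299 × 5489 × 6756 × 4390 × 7482 (mod 9373).
Accumulate the product:
7218 × 4299 = 31030182 ≡ 5552
5552 × 5489 = 30474928 ≡ 3305
3305 × 6756 = 22328580 ≡ 2094
2094 × 4390 = 9192660 ≡ 7120
7120 × 7482 = 53271840 ≡ 5081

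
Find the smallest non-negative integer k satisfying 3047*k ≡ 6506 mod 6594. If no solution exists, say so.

gcd(3047, 6594) = 1, so a unique solution mod 6594 exists.
3047⁻¹ ≡ 5051 (mod 6594).
k ≡ 5051*6506 ≡ 3904 (mod 6594).

3904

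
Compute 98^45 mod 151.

45 in binary is 101101, i.e. 45 = 32 + 8 + 4 + 1.
98^1 ≡ 98 (mod 151)
98^2 ≡ 98^2 = 9604 ≡ 91 (mod 151)
98^4 ≡ 91^2 = 8281 ≡ 127 (mod 151)
98^8 ≡ 127^2 = 16129 ≡ 123 (mod 151)
98^16 ≡ 123^2 = 15129 ≡ 29 (mod 151)
98^32 ≡ 29^2 = 841 ≡ 86 (mod 151)
98^45 = 98^32 * 98^8 * 98^4 * 98^1 ≡ 86 * 123 * 127 * 98 (mod 151).
Accumulate the product:
86 * 123 = 10578 ≡ 8
8 * 127 = 1016 ≡ 110
110 * 98 = 10780 ≡ 59

59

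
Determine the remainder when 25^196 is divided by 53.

28

196 in binary is 11000100, i.e. 196 = 128 + 64 + 4.
25^1 ≡ 25 (mod 53)
25^2 ≡ 25^2 = 625 ≡ 42 (mod 53)
25^4 ≡ 42^2 = 1764 ≡ 15 (mod 53)
25^8 ≡ 15^2 = 225 ≡ 13 (mod 53)
25^16 ≡ 13^2 = 169 ≡ 10 (mod 53)
25^32 ≡ 10^2 = 100 ≡ 47 (mod 53)
25^64 ≡ 47^2 = 2209 ≡ 36 (mod 53)
25^128 ≡ 36^2 = 1296 ≡ 24 (mod 53)
25^196 = 25^128 · 25^64 · 25^4 ≡ 24 · 36 · 15 (mod 53).
Accumulate the product:
24 · 36 = 864 ≡ 16
16 · 15 = 240 ≡ 28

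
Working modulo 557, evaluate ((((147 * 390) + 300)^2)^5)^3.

321

147 * 390 = 57330 ≡ 516 (mod 557)
516 + 300 = 816 ≡ 259 (mod 557)
(259)^2 ≡ 241 (mod 557)
(241)^5 ≡ 273 (mod 557)
(273)^3 ≡ 321 (mod 557)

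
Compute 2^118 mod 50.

44

Compute successive squares:
2^1 ≡ 2 (mod 50)
2^2 ≡ 2^2 = 4 (mod 50)
2^4 ≡ 4^2 = 16 (mod 50)
2^8 ≡ 16^2 = 256 ≡ 6 (mod 50)
2^16 ≡ 6^2 = 36 (mod 50)
2^32 ≡ 36^2 = 1296 ≡ 46 (mod 50)
2^64 ≡ 46^2 = 2116 ≡ 16 (mod 50)
2^118 = 2^64 * 2^32 * 2^16 * 2^4 * 2^2 ≡ 16 * 46 * 36 * 16 * 4 (mod 50).
Accumulate the product:
16 * 46 = 736 ≡ 36
36 * 36 = 1296 ≡ 46
46 * 16 = 736 ≡ 36
36 * 4 = 144 ≡ 44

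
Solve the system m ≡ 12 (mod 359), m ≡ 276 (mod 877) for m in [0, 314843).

165152

359⁻¹ mod 877: 359*706 ≡ 1 (mod 877), so 359⁻¹ ≡ 706.
m = 12 + 359*((276 − 12)*706 mod 877) = 12 + 359*460 = 165152.
Check: 165152 mod 359 = 12, 165152 mod 877 = 276. ✓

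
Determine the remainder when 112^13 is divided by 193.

112

Compute successive squares:
13 in binary is 1101, i.e. 13 = 8 + 4 + 1.
112^1 ≡ 112 (mod 193)
112^2 ≡ 112^2 = 12544 ≡ 192 (mod 193)
112^4 ≡ 192^2 = 36864 ≡ 1 (mod 193)
112^8 ≡ 1^2 = 1 (mod 193)
112^13 = 112^8 · 112^4 · 112^1 ≡ 1 · 1 · 112 (mod 193).
Accumulate the product:
1 · 1 = 1
1 · 112 = 112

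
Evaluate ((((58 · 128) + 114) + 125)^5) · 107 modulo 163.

58 · 128 = 7424 ≡ 89 (mod 163)
89 + 114 = 203 ≡ 40 (mod 163)
40 + 125 = 165 ≡ 2 (mod 163)
(2)^5 ≡ 32 (mod 163)
32 · 107 = 3424 ≡ 1 (mod 163)

1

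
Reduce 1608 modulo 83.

1608 = 19×83 + 31, so 1608 ≡ 31 (mod 83).

31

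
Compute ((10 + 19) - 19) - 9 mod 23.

10 + 19 = 29 ≡ 6 (mod 23)
6 - 19 = -13 ≡ 10 (mod 23)
10 - 9 = 1

1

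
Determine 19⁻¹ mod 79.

79 = 4·19 + 3
19 = 6·3 + 1
3 = 3·1 + 0
gcd(19, 79) = 1, so the inverse exists.
Back-substitute for 1:
1 = 1·19 − 6·3
  = −6·79 + 25·19
So 19⁻¹ ≡ 25 (mod 79).

25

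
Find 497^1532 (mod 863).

By square-and-multiply:
1532 in binary is 10111111100, i.e. 1532 = 1024 + 256 + 128 + 64 + 32 + 16 + 8 + 4.
497^1 ≡ 497 (mod 863)
497^2 ≡ 497^2 = 247009 ≡ 191 (mod 863)
497^4 ≡ 191^2 = 36481 ≡ 235 (mod 863)
497^8 ≡ 235^2 = 55225 ≡ 856 (mod 863)
497^16 ≡ 856^2 = 732736 ≡ 49 (mod 863)
497^32 ≡ 49^2 = 2401 ≡ 675 (mod 863)
497^64 ≡ 675^2 = 455625 ≡ 824 (mod 863)
497^128 ≡ 824^2 = 678976 ≡ 658 (mod 863)
497^256 ≡ 658^2 = 432964 ≡ 601 (mod 863)
497^512 ≡ 601^2 = 361201 ≡ 467 (mod 863)
497^1024 ≡ 467^2 = 218089 ≡ 613 (mod 863)
497^1532 = 497^1024 · 497^256 · 497^128 · 497^64 · 497^32 · 497^16 · 497^8 · 497^4 ≡ 613 · 601 · 658 · 824 · 675 · 49 · 856 · 235 (mod 863).
Accumulate the product:
613 · 601 = 368413 ≡ 775
775 · 658 = 509950 ≡ 780
780 · 824 = 642720 ≡ 648
648 · 675 = 437400 ≡ 722
722 · 49 = 35378 ≡ 858
858 · 856 = 734448 ≡ 35
35 · 235 = 8225 ≡ 458

458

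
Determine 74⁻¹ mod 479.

Apply the Euclidean algorithm and back-substitute:
479 = 6×74 + 35
74 = 2×35 + 4
35 = 8×4 + 3
4 = 1×3 + 1
3 = 3×1 + 0
gcd(74, 479) = 1, so the inverse exists.
Bézout: 1 = −19×479 + 123×74.
So 74⁻¹ ≡ 123 (mod 479).

123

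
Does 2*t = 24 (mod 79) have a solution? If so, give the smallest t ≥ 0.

gcd(2, 79) = 1, so a unique solution mod 79 exists.
2⁻¹ ≡ 40 (mod 79).
t ≡ 40*24 ≡ 12 (mod 79).

12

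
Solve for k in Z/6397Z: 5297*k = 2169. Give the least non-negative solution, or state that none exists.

2772

gcd(5297, 6397) = 1, so a unique solution mod 6397 exists.
5297⁻¹ ≡ 1355 (mod 6397).
k ≡ 1355*2169 ≡ 2772 (mod 6397).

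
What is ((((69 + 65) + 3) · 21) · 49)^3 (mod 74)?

27

69 + 65 = 134 ≡ 60 (mod 74)
60 + 3 = 63
63 · 21 = 1323 ≡ 65 (mod 74)
65 · 49 = 3185 ≡ 3 (mod 74)
(3)^3 ≡ 27 (mod 74)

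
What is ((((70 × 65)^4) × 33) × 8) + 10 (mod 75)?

10

70 × 65 = 4550 ≡ 50 (mod 75)
(50)^4 ≡ 25 (mod 75)
25 × 33 = 825 ≡ 0 (mod 75)
0 × 8 = 0
0 + 10 = 10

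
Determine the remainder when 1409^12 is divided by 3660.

12 in binary is 1100, i.e. 12 = 8 + 4.
1409^1 ≡ 1409 (mod 3660)
1409^2 ≡ 1409^2 = 1985281 ≡ 1561 (mod 3660)
1409^4 ≡ 1561^2 = 2436721 ≡ 2821 (mod 3660)
1409^8 ≡ 2821^2 = 7958041 ≡ 1201 (mod 3660)
1409^12 = 1409^8 × 1409^4 ≡ 1201 × 2821 (mod 3660).
1201 × 2821 = 3388021 ≡ 2521 (mod 3660).

2521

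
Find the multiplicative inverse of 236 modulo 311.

311 = 1·236 + 75
236 = 3·75 + 11
75 = 6·11 + 9
11 = 1·9 + 2
9 = 4·2 + 1
2 = 2·1 + 0
gcd(236, 311) = 1, so the inverse exists.
Back-substitute for 1:
1 = 1·9 − 4·2
  = −4·11 + 5·9
  = 5·75 − 34·11
  = −34·236 + 107·75
  = 107·311 − 141·236
So 236⁻¹ ≡ −141 ≡ 170 (mod 311).

170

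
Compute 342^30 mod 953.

Using repeated squaring:
30 in binary is 11110, i.e. 30 = 16 + 8 + 4 + 2.
342^1 ≡ 342 (mod 953)
342^2 ≡ 342^2 = 116964 ≡ 698 (mod 953)
342^4 ≡ 698^2 = 487204 ≡ 221 (mod 953)
342^8 ≡ 221^2 = 48841 ≡ 238 (mod 953)
342^16 ≡ 238^2 = 56644 ≡ 417 (mod 953)
342^30 = 342^16 × 342^8 × 342^4 × 342^2 ≡ 417 × 238 × 221 × 698 (mod 953).
Accumulate the product:
417 × 238 = 99246 ≡ 134
134 × 221 = 29614 ≡ 71
71 × 698 = 49558 ≡ 2

2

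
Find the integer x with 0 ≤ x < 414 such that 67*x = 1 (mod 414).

Run the extended Euclidean algorithm:
414 = 6*67 + 12
67 = 5*12 + 7
12 = 1*7 + 5
7 = 1*5 + 2
5 = 2*2 + 1
2 = 2*1 + 0
gcd(67, 414) = 1, so the inverse exists.
Back-substitute for 1:
1 = 1*5 − 2*2
  = −2*7 + 3*5
  = 3*12 − 5*7
  = −5*67 + 28*12
  = 28*414 − 173*67
So 67⁻¹ ≡ −173 ≡ 241 (mod 414).

241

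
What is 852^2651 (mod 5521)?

508

Compute successive squares:
2651 in binary is 101001011011, i.e. 2651 = 2048 + 512 + 64 + 16 + 8 + 2 + 1.
852^1 ≡ 852 (mod 5521)
852^2 ≡ 852^2 = 725904 ≡ 2653 (mod 5521)
852^4 ≡ 2653^2 = 7038409 ≡ 4655 (mod 5521)
852^8 ≡ 4655^2 = 21669025 ≡ 4621 (mod 5521)
852^16 ≡ 4621^2 = 21353641 ≡ 3934 (mod 5521)
852^32 ≡ 3934^2 = 15476356 ≡ 993 (mod 5521)
852^64 ≡ 993^2 = 986049 ≡ 3311 (mod 5521)
852^128 ≡ 3311^2 = 10962721 ≡ 3536 (mod 5521)
852^256 ≡ 3536^2 = 12503296 ≡ 3752 (mod 5521)
852^512 ≡ 3752^2 = 14077504 ≡ 4475 (mod 5521)
852^1024 ≡ 4475^2 = 20025625 ≡ 958 (mod 5521)
852^2048 ≡ 958^2 = 917764 ≡ 1278 (mod 5521)
852^2651 = 852^2048 * 852^512 * 852^64 * 852^16 * 852^8 * 852^2 * 852^1 ≡ 1278 * 4475 * 3311 * 3934 * 4621 * 2653 * 852 (mod 5521).
Accumulate the product:
1278 * 4475 = 5719050 ≡ 4815
4815 * 3311 = 15942465 ≡ 3338
3338 * 3934 = 13131692 ≡ 2754
2754 * 4621 = 12726234 ≡ 329
329 * 2653 = 872837 ≡ 519
519 * 852 = 442188 ≡ 508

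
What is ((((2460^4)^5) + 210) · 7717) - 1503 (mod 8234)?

707

(2460)^4 ≡ 3888 (mod 8234)
(3888)^5 ≡ 5360 (mod 8234)
5360 + 210 = 5570
5570 · 7717 = 42983690 ≡ 2210 (mod 8234)
2210 - 1503 = 707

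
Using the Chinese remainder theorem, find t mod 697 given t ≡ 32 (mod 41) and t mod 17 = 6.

41⁻¹ mod 17: 41×5 ≡ 1 (mod 17), so 41⁻¹ ≡ 5.
t = 32 + 41×((6 − 32)×5 mod 17) = 32 + 41×6 = 278.
Check: 278 mod 41 = 32, 278 mod 17 = 6. ✓

278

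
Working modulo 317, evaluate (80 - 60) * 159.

10

80 - 60 = 20
20 * 159 = 3180 ≡ 10 (mod 317)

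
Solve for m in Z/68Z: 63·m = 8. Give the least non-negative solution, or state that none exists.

12

gcd(63, 68) = 1, so a unique solution mod 68 exists.
63⁻¹ ≡ 27 (mod 68).
m ≡ 27·8 ≡ 12 (mod 68).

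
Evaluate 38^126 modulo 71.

57

By square-and-multiply:
126 in binary is 1111110, i.e. 126 = 64 + 32 + 16 + 8 + 4 + 2.
38^1 ≡ 38 (mod 71)
38^2 ≡ 38^2 = 1444 ≡ 24 (mod 71)
38^4 ≡ 24^2 = 576 ≡ 8 (mod 71)
38^8 ≡ 8^2 = 64 (mod 71)
38^16 ≡ 64^2 = 4096 ≡ 49 (mod 71)
38^32 ≡ 49^2 = 2401 ≡ 58 (mod 71)
38^64 ≡ 58^2 = 3364 ≡ 27 (mod 71)
38^126 = 38^64 · 38^32 · 38^16 · 38^8 · 38^4 · 38^2 ≡ 27 · 58 · 49 · 64 · 8 · 24 (mod 71).
Accumulate the product:
27 · 58 = 1566 ≡ 4
4 · 49 = 196 ≡ 54
54 · 64 = 3456 ≡ 48
48 · 8 = 384 ≡ 29
29 · 24 = 696 ≡ 57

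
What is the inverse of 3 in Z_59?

Apply the Euclidean algorithm and back-substitute:
59 = 19·3 + 2
3 = 1·2 + 1
2 = 2·1 + 0
gcd(3, 59) = 1, so the inverse exists.
Bézout: 1 = −1·59 + 20·3.
So 3⁻¹ ≡ 20 (mod 59).

20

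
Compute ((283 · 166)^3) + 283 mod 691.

665

283 · 166 = 46978 ≡ 681 (mod 691)
(681)^3 ≡ 382 (mod 691)
382 + 283 = 665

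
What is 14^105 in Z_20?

4

Compute successive squares:
105 in binary is 1101001, i.e. 105 = 64 + 32 + 8 + 1.
14^1 ≡ 14 (mod 20)
14^2 ≡ 14^2 = 196 ≡ 16 (mod 20)
14^4 ≡ 16^2 = 256 ≡ 16 (mod 20)
14^8 ≡ 16^2 = 256 ≡ 16 (mod 20)
14^16 ≡ 16^2 = 256 ≡ 16 (mod 20)
14^32 ≡ 16^2 = 256 ≡ 16 (mod 20)
14^64 ≡ 16^2 = 256 ≡ 16 (mod 20)
14^105 = 14^64 × 14^32 × 14^8 × 14^1 ≡ 16 × 16 × 16 × 14 (mod 20).
Accumulate the product:
16 × 16 = 256 ≡ 16
16 × 16 = 256 ≡ 16
16 × 14 = 224 ≡ 4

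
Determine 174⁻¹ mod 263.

Run the extended Euclidean algorithm:
263 = 1·174 + 89
174 = 1·89 + 85
89 = 1·85 + 4
85 = 21·4 + 1
4 = 4·1 + 0
gcd(174, 263) = 1, so the inverse exists.
Bézout: 1 = −43·263 + 65·174.
So 174⁻¹ ≡ 65 (mod 263).

65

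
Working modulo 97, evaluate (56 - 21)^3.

1

56 - 21 = 35
(35)^3 ≡ 1 (mod 97)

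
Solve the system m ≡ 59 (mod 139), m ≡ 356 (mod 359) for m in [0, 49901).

32307

139⁻¹ mod 359: 139×31 ≡ 1 (mod 359), so 139⁻¹ ≡ 31.
m = 59 + 139×((356 − 59)×31 mod 359) = 59 + 139×232 = 32307.
Check: 32307 mod 139 = 59, 32307 mod 359 = 356. ✓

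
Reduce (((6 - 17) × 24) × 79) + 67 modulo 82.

6 - 17 = -11 ≡ 71 (mod 82)
71 × 24 = 1704 ≡ 64 (mod 82)
64 × 79 = 5056 ≡ 54 (mod 82)
54 + 67 = 121 ≡ 39 (mod 82)

39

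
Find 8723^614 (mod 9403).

614 in binary is 1001100110, i.e. 614 = 512 + 64 + 32 + 4 + 2.
8723^1 ≡ 8723 (mod 9403)
8723^2 ≡ 8723^2 = 76090729 ≡ 1653 (mod 9403)
8723^4 ≡ 1653^2 = 2732409 ≡ 5539 (mod 9403)
8723^8 ≡ 5539^2 = 30680521 ≡ 7935 (mod 9403)
8723^16 ≡ 7935^2 = 62964225 ≡ 1737 (mod 9403)
8723^32 ≡ 1737^2 = 3017169 ≡ 8209 (mod 9403)
8723^64 ≡ 8209^2 = 67387681 ≡ 5783 (mod 9403)
8723^128 ≡ 5783^2 = 33443089 ≡ 6021 (mod 9403)
8723^256 ≡ 6021^2 = 36252441 ≡ 3876 (mod 9403)
8723^512 ≡ 3876^2 = 15023376 ≡ 6785 (mod 9403)
8723^614 = 8723^512 × 8723^64 × 8723^32 × 8723^4 × 8723^2 ≡ 6785 × 5783 × 8209 × 5539 × 1653 (mod 9403).
Accumulate the product:
6785 × 5783 = 39237655 ≡ 8339
8339 × 8209 = 68454851 ≡ 1011
1011 × 5539 = 5599929 ≡ 5144
5144 × 1653 = 8503032 ≡ 2720

2720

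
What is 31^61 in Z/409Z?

378

Using repeated squaring:
61 in binary is 111101, i.e. 61 = 32 + 16 + 8 + 4 + 1.
31^1 ≡ 31 (mod 409)
31^2 ≡ 31^2 = 961 ≡ 143 (mod 409)
31^4 ≡ 143^2 = 20449 ≡ 408 (mod 409)
31^8 ≡ 408^2 = 166464 ≡ 1 (mod 409)
31^16 ≡ 1^2 = 1 (mod 409)
31^32 ≡ 1^2 = 1 (mod 409)
31^61 = 31^32 * 31^16 * 31^8 * 31^4 * 31^1 ≡ 1 * 1 * 1 * 408 * 31 (mod 409).
Accumulate the product:
1 * 1 = 1
1 * 1 = 1
1 * 408 = 408
408 * 31 = 12648 ≡ 378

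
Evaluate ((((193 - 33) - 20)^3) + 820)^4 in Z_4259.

193 - 33 = 160
160 - 20 = 140
(140)^3 ≡ 1204 (mod 4259)
1204 + 820 = 2024
(2024)^4 ≡ 2263 (mod 4259)

2263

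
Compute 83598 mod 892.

83598 = 93*892 + 642, so 83598 ≡ 642 (mod 892).

642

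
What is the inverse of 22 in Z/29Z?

4

29 = 1×22 + 7
22 = 3×7 + 1
7 = 7×1 + 0
gcd(22, 29) = 1, so the inverse exists.
Bézout: 1 = −3×29 + 4×22.
So 22⁻¹ ≡ 4 (mod 29).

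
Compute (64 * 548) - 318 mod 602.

64 * 548 = 35072 ≡ 156 (mod 602)
156 - 318 = -162 ≡ 440 (mod 602)

440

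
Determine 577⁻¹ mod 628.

197

628 = 1·577 + 51
577 = 11·51 + 16
51 = 3·16 + 3
16 = 5·3 + 1
3 = 3·1 + 0
gcd(577, 628) = 1, so the inverse exists.
Back-substitute for 1:
1 = 1·16 − 5·3
  = −5·51 + 16·16
  = 16·577 − 181·51
  = −181·628 + 197·577
So 577⁻¹ ≡ 197 (mod 628).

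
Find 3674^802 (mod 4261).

3102

Compute successive squares:
3674^1 ≡ 3674 (mod 4261)
3674^2 ≡ 3674^2 = 13498276 ≡ 3689 (mod 4261)
3674^4 ≡ 3689^2 = 13608721 ≡ 3348 (mod 4261)
3674^8 ≡ 3348^2 = 11209104 ≡ 2674 (mod 4261)
3674^16 ≡ 2674^2 = 7150276 ≡ 318 (mod 4261)
3674^32 ≡ 318^2 = 101124 ≡ 3121 (mod 4261)
3674^64 ≡ 3121^2 = 9740641 ≡ 4256 (mod 4261)
3674^128 ≡ 4256^2 = 18113536 ≡ 25 (mod 4261)
3674^256 ≡ 25^2 = 625 (mod 4261)
3674^512 ≡ 625^2 = 390625 ≡ 2874 (mod 4261)
3674^802 = 3674^512 × 3674^256 × 3674^32 × 3674^2 ≡ 2874 × 625 × 3121 × 3689 (mod 4261).
Accumulate the product:
2874 × 625 = 1796250 ≡ 2369
2369 × 3121 = 7393649 ≡ 814
814 × 3689 = 3002846 ≡ 3102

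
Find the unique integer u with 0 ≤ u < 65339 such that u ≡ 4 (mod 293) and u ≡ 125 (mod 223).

21979

293⁻¹ mod 223: 293*137 ≡ 1 (mod 223), so 293⁻¹ ≡ 137.
u = 4 + 293*((125 − 4)*137 mod 223) = 4 + 293*75 = 21979.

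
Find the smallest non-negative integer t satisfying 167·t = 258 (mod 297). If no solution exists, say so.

30

gcd(167, 297) = 1, so a unique solution mod 297 exists.
167⁻¹ ≡ 281 (mod 297).
t ≡ 281·258 ≡ 30 (mod 297).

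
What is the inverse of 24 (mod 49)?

Run the extended Euclidean algorithm:
49 = 2*24 + 1
24 = 24*1 + 0
gcd(24, 49) = 1, so the inverse exists.
Back-substitute for 1:
1 = 1*49 − 2*24
So 24⁻¹ ≡ −2 ≡ 47 (mod 49).

47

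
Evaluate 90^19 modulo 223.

Compute successive squares:
19 in binary is 10011, i.e. 19 = 16 + 2 + 1.
90^1 ≡ 90 (mod 223)
90^2 ≡ 90^2 = 8100 ≡ 72 (mod 223)
90^4 ≡ 72^2 = 5184 ≡ 55 (mod 223)
90^8 ≡ 55^2 = 3025 ≡ 126 (mod 223)
90^16 ≡ 126^2 = 15876 ≡ 43 (mod 223)
90^19 = 90^16 · 90^2 · 90^1 ≡ 43 · 72 · 90 (mod 223).
Accumulate the product:
43 · 72 = 3096 ≡ 197
197 · 90 = 17730 ≡ 113

113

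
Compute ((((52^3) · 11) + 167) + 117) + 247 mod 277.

174

(52)^3 ≡ 169 (mod 277)
169 · 11 = 1859 ≡ 197 (mod 277)
197 + 167 = 364 ≡ 87 (mod 277)
87 + 117 = 204
204 + 247 = 451 ≡ 174 (mod 277)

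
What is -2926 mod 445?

189

-2926 = -7*445 + 189, so -2926 ≡ 189 (mod 445).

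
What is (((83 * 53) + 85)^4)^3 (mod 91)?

1

83 * 53 = 4399 ≡ 31 (mod 91)
31 + 85 = 116 ≡ 25 (mod 91)
(25)^4 ≡ 53 (mod 91)
(53)^3 ≡ 1 (mod 91)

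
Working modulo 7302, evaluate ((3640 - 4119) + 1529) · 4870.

3640 - 4119 = -479 ≡ 6823 (mod 7302)
6823 + 1529 = 8352 ≡ 1050 (mod 7302)
1050 · 4870 = 5113500 ≡ 2100 (mod 7302)

2100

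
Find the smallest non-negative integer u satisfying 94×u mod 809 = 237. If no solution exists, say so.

648

gcd(94, 809) = 1, so a unique solution mod 809 exists.
94⁻¹ ≡ 525 (mod 809).
u ≡ 525×237 ≡ 648 (mod 809).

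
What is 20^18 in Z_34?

26

By square-and-multiply:
20^1 ≡ 20 (mod 34)
20^2 ≡ 20^2 = 400 ≡ 26 (mod 34)
20^4 ≡ 26^2 = 676 ≡ 30 (mod 34)
20^8 ≡ 30^2 = 900 ≡ 16 (mod 34)
20^16 ≡ 16^2 = 256 ≡ 18 (mod 34)
20^18 = 20^16 × 20^2 ≡ 18 × 26 (mod 34).
18 × 26 = 468 ≡ 26 (mod 34).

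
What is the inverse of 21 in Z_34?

34 = 1*21 + 13
21 = 1*13 + 8
13 = 1*8 + 5
8 = 1*5 + 3
5 = 1*3 + 2
3 = 1*2 + 1
2 = 2*1 + 0
gcd(21, 34) = 1, so the inverse exists.
Back-substitute for 1:
1 = 1*3 − 1*2
  = −1*5 + 2*3
  = 2*8 − 3*5
  = −3*13 + 5*8
  = 5*21 − 8*13
  = −8*34 + 13*21
So 21⁻¹ ≡ 13 (mod 34).

13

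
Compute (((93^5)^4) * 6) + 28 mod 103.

(93)^5 ≡ 13 (mod 103)
(13)^4 ≡ 30 (mod 103)
30 * 6 = 180 ≡ 77 (mod 103)
77 + 28 = 105 ≡ 2 (mod 103)

2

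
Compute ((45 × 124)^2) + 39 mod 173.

72

45 × 124 = 5580 ≡ 44 (mod 173)
(44)^2 ≡ 33 (mod 173)
33 + 39 = 72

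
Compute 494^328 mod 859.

By square-and-multiply:
328 in binary is 101001000, i.e. 328 = 256 + 64 + 8.
494^1 ≡ 494 (mod 859)
494^2 ≡ 494^2 = 244036 ≡ 80 (mod 859)
494^4 ≡ 80^2 = 6400 ≡ 387 (mod 859)
494^8 ≡ 387^2 = 149769 ≡ 303 (mod 859)
494^16 ≡ 303^2 = 91809 ≡ 755 (mod 859)
494^32 ≡ 755^2 = 570025 ≡ 508 (mod 859)
494^64 ≡ 508^2 = 258064 ≡ 364 (mod 859)
494^128 ≡ 364^2 = 132496 ≡ 210 (mod 859)
494^256 ≡ 210^2 = 44100 ≡ 291 (mod 859)
494^328 = 494^256 * 494^64 * 494^8 ≡ 291 * 364 * 303 (mod 859).
Accumulate the product:
291 * 364 = 105924 ≡ 267
267 * 303 = 80901 ≡ 155

155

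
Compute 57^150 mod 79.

38

By square-and-multiply:
150 in binary is 10010110, i.e. 150 = 128 + 16 + 4 + 2.
57^1 ≡ 57 (mod 79)
57^2 ≡ 57^2 = 3249 ≡ 10 (mod 79)
57^4 ≡ 10^2 = 100 ≡ 21 (mod 79)
57^8 ≡ 21^2 = 441 ≡ 46 (mod 79)
57^16 ≡ 46^2 = 2116 ≡ 62 (mod 79)
57^32 ≡ 62^2 = 3844 ≡ 52 (mod 79)
57^64 ≡ 52^2 = 2704 ≡ 18 (mod 79)
57^128 ≡ 18^2 = 324 ≡ 8 (mod 79)
57^150 = 57^128 * 57^16 * 57^4 * 57^2 ≡ 8 * 62 * 21 * 10 (mod 79).
Accumulate the product:
8 * 62 = 496 ≡ 22
22 * 21 = 462 ≡ 67
67 * 10 = 670 ≡ 38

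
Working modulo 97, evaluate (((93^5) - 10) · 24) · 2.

(93)^5 ≡ 43 (mod 97)
43 - 10 = 33
33 · 24 = 792 ≡ 16 (mod 97)
16 · 2 = 32

32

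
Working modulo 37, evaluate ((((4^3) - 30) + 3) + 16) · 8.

(4)^3 ≡ 27 (mod 37)
27 - 30 = -3 ≡ 34 (mod 37)
34 + 3 = 37 ≡ 0 (mod 37)
0 + 16 = 16
16 · 8 = 128 ≡ 17 (mod 37)

17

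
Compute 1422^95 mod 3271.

Using repeated squaring:
95 in binary is 1011111, i.e. 95 = 64 + 16 + 8 + 4 + 2 + 1.
1422^1 ≡ 1422 (mod 3271)
1422^2 ≡ 1422^2 = 2022084 ≡ 606 (mod 3271)
1422^4 ≡ 606^2 = 367236 ≡ 884 (mod 3271)
1422^8 ≡ 884^2 = 781456 ≡ 2958 (mod 3271)
1422^16 ≡ 2958^2 = 8749764 ≡ 3110 (mod 3271)
1422^32 ≡ 3110^2 = 9672100 ≡ 3024 (mod 3271)
1422^64 ≡ 3024^2 = 9144576 ≡ 2131 (mod 3271)
1422^95 = 1422^64 × 1422^16 × 1422^8 × 1422^4 × 1422^2 × 1422^1 ≡ 2131 × 3110 × 2958 × 884 × 606 × 1422 (mod 3271).
Accumulate the product:
2131 × 3110 = 6627410 ≡ 364
364 × 2958 = 1076712 ≡ 553
553 × 884 = 488852 ≡ 1473
1473 × 606 = 892638 ≡ 2926
2926 × 1422 = 4160772 ≡ 60

60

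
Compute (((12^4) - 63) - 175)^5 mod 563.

409

(12)^4 ≡ 468 (mod 563)
468 - 63 = 405
405 - 175 = 230
(230)^5 ≡ 409 (mod 563)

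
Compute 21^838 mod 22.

21^1 ≡ 21 (mod 22)
21^2 ≡ 21^2 = 441 ≡ 1 (mod 22)
21^4 ≡ 1^2 = 1 (mod 22)
21^8 ≡ 1^2 = 1 (mod 22)
21^16 ≡ 1^2 = 1 (mod 22)
21^32 ≡ 1^2 = 1 (mod 22)
21^64 ≡ 1^2 = 1 (mod 22)
21^128 ≡ 1^2 = 1 (mod 22)
21^256 ≡ 1^2 = 1 (mod 22)
21^512 ≡ 1^2 = 1 (mod 22)
21^838 = 21^512 * 21^256 * 21^64 * 21^4 * 21^2 ≡ 1 * 1 * 1 * 1 * 1 (mod 22).
Accumulate the product:
1 * 1 = 1
1 * 1 = 1
1 * 1 = 1
1 * 1 = 1

1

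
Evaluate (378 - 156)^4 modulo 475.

378 - 156 = 222
(222)^4 ≡ 156 (mod 475)

156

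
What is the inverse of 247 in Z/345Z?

88

By the extended Euclidean algorithm:
345 = 1·247 + 98
247 = 2·98 + 51
98 = 1·51 + 47
51 = 1·47 + 4
47 = 11·4 + 3
4 = 1·3 + 1
3 = 3·1 + 0
gcd(247, 345) = 1, so the inverse exists.
Back-substitute for 1:
1 = 1·4 − 1·3
  = −1·47 + 12·4
  = 12·51 − 13·47
  = −13·98 + 25·51
  = 25·247 − 63·98
  = −63·345 + 88·247
So 247⁻¹ ≡ 88 (mod 345).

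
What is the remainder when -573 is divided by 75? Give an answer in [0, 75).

-573 = -8×75 + 27, so -573 ≡ 27 (mod 75).

27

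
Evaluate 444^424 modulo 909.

126

444^1 ≡ 444 (mod 909)
444^2 ≡ 444^2 = 197136 ≡ 792 (mod 909)
444^4 ≡ 792^2 = 627264 ≡ 54 (mod 909)
444^8 ≡ 54^2 = 2916 ≡ 189 (mod 909)
444^16 ≡ 189^2 = 35721 ≡ 270 (mod 909)
444^32 ≡ 270^2 = 72900 ≡ 180 (mod 909)
444^64 ≡ 180^2 = 32400 ≡ 585 (mod 909)
444^128 ≡ 585^2 = 342225 ≡ 441 (mod 909)
444^256 ≡ 441^2 = 194481 ≡ 864 (mod 909)
444^424 = 444^256 · 444^128 · 444^32 · 444^8 ≡ 864 · 441 · 180 · 189 (mod 909).
Accumulate the product:
864 · 441 = 381024 ≡ 153
153 · 180 = 27540 ≡ 270
270 · 189 = 51030 ≡ 126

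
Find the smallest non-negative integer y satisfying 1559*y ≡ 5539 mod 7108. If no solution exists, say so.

gcd(1559, 7108) = 1, so a unique solution mod 7108 exists.
1559⁻¹ ≡ 6839 (mod 7108).
y ≡ 6839*5539 ≡ 2689 (mod 7108).

2689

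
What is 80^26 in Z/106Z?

52

26 in binary is 11010, i.e. 26 = 16 + 8 + 2.
80^1 ≡ 80 (mod 106)
80^2 ≡ 80^2 = 6400 ≡ 40 (mod 106)
80^4 ≡ 40^2 = 1600 ≡ 10 (mod 106)
80^8 ≡ 10^2 = 100 (mod 106)
80^16 ≡ 100^2 = 10000 ≡ 36 (mod 106)
80^26 = 80^16 * 80^8 * 80^2 ≡ 36 * 100 * 40 (mod 106).
Accumulate the product:
36 * 100 = 3600 ≡ 102
102 * 40 = 4080 ≡ 52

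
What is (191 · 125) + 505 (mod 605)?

180

191 · 125 = 23875 ≡ 280 (mod 605)
280 + 505 = 785 ≡ 180 (mod 605)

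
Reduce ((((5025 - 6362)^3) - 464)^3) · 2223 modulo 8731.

5025 - 6362 = -1337 ≡ 7394 (mod 8731)
(7394)^3 ≡ 532 (mod 8731)
532 - 464 = 68
(68)^3 ≡ 116 (mod 8731)
116 · 2223 = 257868 ≡ 4669 (mod 8731)

4669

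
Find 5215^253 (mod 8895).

7210

253 in binary is 11111101, i.e. 253 = 128 + 64 + 32 + 16 + 8 + 4 + 1.
5215^1 ≡ 5215 (mod 8895)
5215^2 ≡ 5215^2 = 27196225 ≡ 4210 (mod 8895)
5215^4 ≡ 4210^2 = 17724100 ≡ 5260 (mod 8895)
5215^8 ≡ 5260^2 = 27667600 ≡ 4150 (mod 8895)
5215^16 ≡ 4150^2 = 17222500 ≡ 1780 (mod 8895)
5215^32 ≡ 1780^2 = 3168400 ≡ 1780 (mod 8895)
5215^64 ≡ 1780^2 = 3168400 ≡ 1780 (mod 8895)
5215^128 ≡ 1780^2 = 3168400 ≡ 1780 (mod 8895)
5215^253 = 5215^128 × 5215^64 × 5215^32 × 5215^16 × 5215^8 × 5215^4 × 5215^1 ≡ 1780 × 1780 × 1780 × 1780 × 4150 × 5260 × 5215 (mod 8895).
Accumulate the product:
1780 × 1780 = 3168400 ≡ 1780
1780 × 1780 = 3168400 ≡ 1780
1780 × 1780 = 3168400 ≡ 1780
1780 × 4150 = 7387000 ≡ 4150
4150 × 5260 = 21829000 ≡ 670
670 × 5215 = 3494050 ≡ 7210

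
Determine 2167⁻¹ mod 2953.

By the extended Euclidean algorithm:
2953 = 1×2167 + 786
2167 = 2×786 + 595
786 = 1×595 + 191
595 = 3×191 + 22
191 = 8×22 + 15
22 = 1×15 + 7
15 = 2×7 + 1
7 = 7×1 + 0
gcd(2167, 2953) = 1, so the inverse exists.
Back-substitute for 1:
1 = 1×15 − 2×7
  = −2×22 + 3×15
  = 3×191 − 26×22
  = −26×595 + 81×191
  = 81×786 − 107×595
  = −107×2167 + 295×786
  = 295×2953 − 402×2167
So 2167⁻¹ ≡ −402 ≡ 2551 (mod 2953).

2551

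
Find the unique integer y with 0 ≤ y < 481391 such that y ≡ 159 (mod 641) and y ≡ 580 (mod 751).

2082

641⁻¹ mod 751: 641×553 ≡ 1 (mod 751), so 641⁻¹ ≡ 553.
y = 159 + 641×((580 − 159)×553 mod 751) = 159 + 641×3 = 2082.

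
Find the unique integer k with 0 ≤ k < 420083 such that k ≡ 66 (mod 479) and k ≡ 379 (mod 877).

479⁻¹ mod 877: 479×628 ≡ 1 (mod 877), so 479⁻¹ ≡ 628.
k = 66 + 479×((379 − 66)×628 mod 877) = 66 + 479×116 = 55630.

55630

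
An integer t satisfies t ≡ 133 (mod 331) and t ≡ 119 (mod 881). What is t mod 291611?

331⁻¹ mod 881: 331·354 ≡ 1 (mod 881), so 331⁻¹ ≡ 354.
t = 133 + 331·((119 − 133)·354 mod 881) = 133 + 331·330 = 109363.
Check: 109363 mod 331 = 133, 109363 mod 881 = 119. ✓

109363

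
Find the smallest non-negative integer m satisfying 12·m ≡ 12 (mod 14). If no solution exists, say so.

gcd(12, 14) = 2, and 2 | 12, so solutions exist.
Divide through by 2: 6·m mod 7 = 6.
6⁻¹ ≡ 6 (mod 7).
m ≡ 6·6 ≡ 1 (mod 7).
The smallest non-negative solution is m = 1.

1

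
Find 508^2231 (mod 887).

707

Using repeated squaring:
508^1 ≡ 508 (mod 887)
508^2 ≡ 508^2 = 258064 ≡ 834 (mod 887)
508^4 ≡ 834^2 = 695556 ≡ 148 (mod 887)
508^8 ≡ 148^2 = 21904 ≡ 616 (mod 887)
508^16 ≡ 616^2 = 379456 ≡ 707 (mod 887)
508^32 ≡ 707^2 = 499849 ≡ 468 (mod 887)
508^64 ≡ 468^2 = 219024 ≡ 822 (mod 887)
508^128 ≡ 822^2 = 675684 ≡ 677 (mod 887)
508^256 ≡ 677^2 = 458329 ≡ 637 (mod 887)
508^512 ≡ 637^2 = 405769 ≡ 410 (mod 887)
508^1024 ≡ 410^2 = 168100 ≡ 457 (mod 887)
508^2048 ≡ 457^2 = 208849 ≡ 404 (mod 887)
508^2231 = 508^2048 · 508^128 · 508^32 · 508^16 · 508^4 · 508^2 · 508^1 ≡ 404 · 677 · 468 · 707 · 148 · 834 · 508 (mod 887).
Accumulate the product:
404 · 677 = 273508 ≡ 312
312 · 468 = 146016 ≡ 548
548 · 707 = 387436 ≡ 704
704 · 148 = 104192 ≡ 413
413 · 834 = 344442 ≡ 286
286 · 508 = 145288 ≡ 707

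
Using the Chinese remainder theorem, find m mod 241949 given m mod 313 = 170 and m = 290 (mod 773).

313⁻¹ mod 773: 313×163 ≡ 1 (mod 773), so 313⁻¹ ≡ 163.
m = 170 + 313×((290 − 170)×163 mod 773) = 170 + 313×235 = 73725.

73725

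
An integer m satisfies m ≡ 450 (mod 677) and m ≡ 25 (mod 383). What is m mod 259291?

677⁻¹ mod 383: 677×142 ≡ 1 (mod 383), so 677⁻¹ ≡ 142.
m = 450 + 677×((25 − 450)×142 mod 383) = 450 + 677×164 = 111478.

111478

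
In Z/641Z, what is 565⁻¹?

641 = 1×565 + 76
565 = 7×76 + 33
76 = 2×33 + 10
33 = 3×10 + 3
10 = 3×3 + 1
3 = 3×1 + 0
gcd(565, 641) = 1, so the inverse exists.
Back-substitute for 1:
1 = 1×10 − 3×3
  = −3×33 + 10×10
  = 10×76 − 23×33
  = −23×565 + 171×76
  = 171×641 − 194×565
So 565⁻¹ ≡ −194 ≡ 447 (mod 641).

447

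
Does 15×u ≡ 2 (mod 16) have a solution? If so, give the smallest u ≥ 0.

gcd(15, 16) = 1, so a unique solution mod 16 exists.
15⁻¹ ≡ 15 (mod 16).
u ≡ 15×2 ≡ 14 (mod 16).

14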